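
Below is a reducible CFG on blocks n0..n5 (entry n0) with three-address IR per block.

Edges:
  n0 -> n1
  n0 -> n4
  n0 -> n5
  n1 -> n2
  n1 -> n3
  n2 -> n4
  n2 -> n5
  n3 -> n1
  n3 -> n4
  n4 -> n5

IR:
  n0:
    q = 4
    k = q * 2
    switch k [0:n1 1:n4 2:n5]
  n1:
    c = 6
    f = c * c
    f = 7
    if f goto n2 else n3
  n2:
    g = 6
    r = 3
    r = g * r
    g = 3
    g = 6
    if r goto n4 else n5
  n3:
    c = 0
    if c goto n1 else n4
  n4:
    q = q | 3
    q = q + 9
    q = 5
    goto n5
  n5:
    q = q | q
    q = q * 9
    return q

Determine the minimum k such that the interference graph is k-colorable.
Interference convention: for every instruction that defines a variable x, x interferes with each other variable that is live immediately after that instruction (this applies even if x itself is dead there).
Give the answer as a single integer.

Answer: 3

Derivation:
Per-block:
  n0: def={k,q} ue=∅
  n1: def={c,f} ue=∅
  n2: def={g,r} ue=∅
  n3: def={c} ue=∅
  n4: def={q} ue={q}
  n5: def={q} ue={q}

Liveness:
  n0: in=∅ out={q}
  n1: in={q} out={q}
  n2: in={q} out={q}
  n3: in={q} out={q}
  n4: in={q} out={q}
  n5: in={q} out=∅

Interfere edges:
  c↔{q}
  f↔{q}
  g↔{q,r}
  k↔{q}
  q↔{c,f,g,k,r}
  r↔{g,q}

Registers:
  clique {g,q,r} ⇒ need ≥ 3
  assign c→c1 f→c1 g→c1 k→c1 q→c0 r→c2 — no edge inside a register ⇒ χ ≤ 3
  χ = 3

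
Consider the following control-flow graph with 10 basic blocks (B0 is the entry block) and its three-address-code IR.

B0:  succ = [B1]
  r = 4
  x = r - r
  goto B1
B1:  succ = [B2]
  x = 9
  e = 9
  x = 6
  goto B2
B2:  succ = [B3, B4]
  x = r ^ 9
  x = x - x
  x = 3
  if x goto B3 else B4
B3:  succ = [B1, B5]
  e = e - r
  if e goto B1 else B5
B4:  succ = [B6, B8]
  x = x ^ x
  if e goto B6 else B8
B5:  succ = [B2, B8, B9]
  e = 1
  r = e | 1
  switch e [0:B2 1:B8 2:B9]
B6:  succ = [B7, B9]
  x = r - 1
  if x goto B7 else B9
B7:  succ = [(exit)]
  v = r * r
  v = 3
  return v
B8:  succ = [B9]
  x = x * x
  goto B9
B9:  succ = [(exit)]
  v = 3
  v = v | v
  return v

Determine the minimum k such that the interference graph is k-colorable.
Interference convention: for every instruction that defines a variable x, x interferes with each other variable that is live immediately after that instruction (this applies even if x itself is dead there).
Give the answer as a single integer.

Answer: 3

Analysis:
Per-block:
  B0 def {r,x} use ∅
  B1 def {e,x} use ∅
  B2 def {x} use {r}
  B3 def {e} use {e,r}
  B4 def {x} use {e,x}
  B5 def {e,r} use ∅
  B6 def {x} use {r}
  B7 def {v} use {r}
  B8 def {x} use {x}
  B9 def {v} use ∅

Backward fixpoint:
  B0 li=∅ lo={r}
  B1 li={r} lo={e,r}
  B2 li={e,r} lo={e,r,x}
  B3 li={e,r,x} lo={r,x}
  B4 li={e,r,x} lo={r,x}
  B5 li={x} lo={e,r,x}
  B6 li={r} lo={r}
  B7 li={r} lo=∅
  B8 li={x} lo=∅
  B9 li=∅ lo=∅

Interfere edges:
  e↔{r,x}
  r↔{e,x}
  v↔∅
  x↔{e,r}

Chromatic number:
  clique {e,r,x} ⇒ need ≥ 3
  3-colouring: r0={e,v}  r1={r}  r2={x}
  χ = 3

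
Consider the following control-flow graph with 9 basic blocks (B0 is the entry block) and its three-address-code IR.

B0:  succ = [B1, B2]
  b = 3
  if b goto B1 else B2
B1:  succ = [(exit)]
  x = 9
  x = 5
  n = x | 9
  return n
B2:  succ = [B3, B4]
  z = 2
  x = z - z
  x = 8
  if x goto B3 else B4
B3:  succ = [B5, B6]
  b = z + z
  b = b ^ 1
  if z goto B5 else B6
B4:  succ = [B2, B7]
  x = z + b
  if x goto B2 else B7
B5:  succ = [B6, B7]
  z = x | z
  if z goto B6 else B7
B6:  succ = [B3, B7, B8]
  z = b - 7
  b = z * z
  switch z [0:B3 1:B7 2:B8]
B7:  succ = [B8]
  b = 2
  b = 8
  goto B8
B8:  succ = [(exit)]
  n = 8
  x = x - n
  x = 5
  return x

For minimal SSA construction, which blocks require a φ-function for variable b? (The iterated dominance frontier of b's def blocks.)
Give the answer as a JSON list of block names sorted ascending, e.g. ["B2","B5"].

idom tree: B1←B0 B2←B0 B3←B2 B4←B2 B5←B3 B6←B3 B7←B2 B8←B2
Join-block Dom:
  B2: preds {B0,B4}: {B0} ∩ {B0,B2,B4} = {B0}; idom=B0
  B3: preds {B2,B6}: {B0,B2} ∩ {B0,B2,B3,B6} = {B0,B2}; idom=B2
  B6: preds {B3,B5}: {B0,B2,B3} ∩ {B0,B2,B3,B5} = {B0,B2,B3}; idom=B3
  B7: preds {B4,B5,B6}: {B0,B2,B4} ∩ {B0,B2,B3,B5} ∩ {B0,B2,B3,B6} = {B0,B2}; idom=B2
  B8: preds {B6,B7}: {B0,B2,B3,B6} ∩ {B0,B2,B7} = {B0,B2}; idom=B2

DF walk-up:
  B2←B0: walk · to B0
  B2←B4: walk B4→B2 to B0
  B3←B2: walk · to B2
  B3←B6: walk B6→B3 to B2
  B6←B3: walk · to B3
  B6←B5: walk B5 to B3
  B7←B4: walk B4 to B2
  B7←B5: walk B5→B3 to B2
  B7←B6: walk B6→B3 to B2
  B8←B6: walk B6→B3 to B2
  B8←B7: walk B7 to B2
  DF(B0)=∅
  DF(B1)=∅
  DF(B2)={B2}
  DF(B3)={B3,B7,B8}
  DF(B4)={B2,B7}
  DF(B5)={B6,B7}
  DF(B6)={B3,B7,B8}
  DF(B7)={B8}
  DF(B8)=∅

φ for b: defs {B0,B3,B6,B7}
  DF⁺ = {B3,B7,B8}

Answer: ["B3", "B7", "B8"]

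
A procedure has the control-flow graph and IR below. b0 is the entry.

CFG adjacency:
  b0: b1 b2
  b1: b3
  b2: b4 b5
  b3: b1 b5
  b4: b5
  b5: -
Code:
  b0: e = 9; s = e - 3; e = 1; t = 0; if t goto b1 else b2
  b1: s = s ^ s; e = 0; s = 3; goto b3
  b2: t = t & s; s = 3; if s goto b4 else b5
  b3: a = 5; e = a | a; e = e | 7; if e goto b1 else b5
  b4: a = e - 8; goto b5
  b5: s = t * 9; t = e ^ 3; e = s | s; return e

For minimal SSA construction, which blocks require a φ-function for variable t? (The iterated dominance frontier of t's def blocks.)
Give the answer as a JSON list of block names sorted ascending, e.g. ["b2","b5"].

idom tree: b1←b0 b2←b0 b3←b1 b4←b2 b5←b0
Join-block Dom:
  b1: preds {b0,b3}: {b0} ∩ {b0,b1,b3} = {b0}; idom=b0
  b5: preds {b2,b3,b4}: {b0,b2} ∩ {b0,b1,b3} ∩ {b0,b2,b4} = {b0}; idom=b0

Frontier:
  b1←b0: walk · to b0
  b1←b3: walk b3→b1 to b0
  b5←b2: walk b2 to b0
  b5←b3: walk b3→b1 to b0
  b5←b4: walk b4→b2 to b0
  DF(b0)=∅
  DF(b1)={b1,b5}
  DF(b2)={b5}
  DF(b3)={b1,b5}
  DF(b4)={b5}
  DF(b5)=∅

φ for t: defs {b0,b2,b5}
  DF⁺ = {b5}

Answer: ["b5"]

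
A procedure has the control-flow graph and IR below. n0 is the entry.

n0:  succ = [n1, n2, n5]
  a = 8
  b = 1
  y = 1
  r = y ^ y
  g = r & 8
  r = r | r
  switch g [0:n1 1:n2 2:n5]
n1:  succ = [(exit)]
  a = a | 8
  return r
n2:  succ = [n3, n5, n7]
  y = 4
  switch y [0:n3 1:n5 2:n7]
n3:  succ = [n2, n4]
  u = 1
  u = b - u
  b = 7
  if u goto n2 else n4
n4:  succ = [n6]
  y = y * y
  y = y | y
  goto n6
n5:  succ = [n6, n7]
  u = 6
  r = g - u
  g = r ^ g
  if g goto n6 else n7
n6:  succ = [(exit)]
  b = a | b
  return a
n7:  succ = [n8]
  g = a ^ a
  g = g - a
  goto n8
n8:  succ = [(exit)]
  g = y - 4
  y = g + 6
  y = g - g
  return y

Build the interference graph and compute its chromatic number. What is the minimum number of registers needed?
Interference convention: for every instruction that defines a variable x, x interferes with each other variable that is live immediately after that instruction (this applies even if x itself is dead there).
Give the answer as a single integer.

Answer: 5

Analysis:
def/use:
  n0: def={a,b,g,r,y} ue=∅
  n1: def={a} ue={a,r}
  n2: def={y} ue=∅
  n3: def={b,u} ue={b}
  n4: def={y} ue={y}
  n5: def={g,r,u} ue={g}
  n6: def={b} ue={a,b}
  n7: def={g} ue={a}
  n8: def={g,y} ue={y}

Live sets:
  live n0: ∅→{a,b,g,r,y}
  live n1: {a,r}→∅
  live n2: {a,b,g}→{a,b,g,y}
  live n3: {a,b,g,y}→{a,b,g,y}
  live n4: {a,b,y}→{a,b}
  live n5: {a,b,g,y}→{a,b,y}
  live n6: {a,b}→∅
  live n7: {a,y}→{y}
  live n8: {y}→∅

Conflict graph:
  a: {b,g,r,u,y}
  b: {a,g,r,u,y}
  g: {a,b,r,u,y}
  r: {a,b,g,y}
  u: {a,b,g,y}
  y: {a,b,g,r,u}

Chromatic number:
  {a,b,g,r,y} pairwise interfere (5-clique) ⇒ χ ≥ 5
  5-colouring: c0={a}  c1={b}  c2={g}  c3={y}  c4={r,u}
  χ = 5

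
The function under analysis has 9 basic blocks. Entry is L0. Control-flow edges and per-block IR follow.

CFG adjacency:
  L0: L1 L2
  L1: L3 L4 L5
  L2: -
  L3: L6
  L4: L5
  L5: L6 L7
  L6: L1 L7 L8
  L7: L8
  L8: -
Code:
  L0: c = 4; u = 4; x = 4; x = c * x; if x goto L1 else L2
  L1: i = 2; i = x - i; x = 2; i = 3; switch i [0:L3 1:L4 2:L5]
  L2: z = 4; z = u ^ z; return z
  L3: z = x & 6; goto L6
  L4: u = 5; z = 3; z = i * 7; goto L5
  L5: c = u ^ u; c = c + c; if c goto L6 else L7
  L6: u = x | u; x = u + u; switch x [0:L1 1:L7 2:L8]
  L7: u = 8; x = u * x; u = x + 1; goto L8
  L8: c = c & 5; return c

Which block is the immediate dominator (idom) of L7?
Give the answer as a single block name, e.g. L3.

Answer: L1

Analysis:
idom tree: L1←L0 L2←L0 L3←L1 L4←L1 L5←L1 L6←L1 L7←L1 L8←L1
Dom at joins:
  L1: preds {L0,L6}: {L0} ∩ {L0,L1,L6} = {L0}; idom=L0
  L5: preds {L1,L4}: {L0,L1} ∩ {L0,L1,L4} = {L0,L1}; idom=L1
  L6: preds {L3,L5}: {L0,L1,L3} ∩ {L0,L1,L5} = {L0,L1}; idom=L1
  L7: preds {L5,L6}: {L0,L1,L5} ∩ {L0,L1,L6} = {L0,L1}; idom=L1
  L8: preds {L6,L7}: {L0,L1,L6} ∩ {L0,L1,L7} = {L0,L1}; idom=L1

idom(L7) = L1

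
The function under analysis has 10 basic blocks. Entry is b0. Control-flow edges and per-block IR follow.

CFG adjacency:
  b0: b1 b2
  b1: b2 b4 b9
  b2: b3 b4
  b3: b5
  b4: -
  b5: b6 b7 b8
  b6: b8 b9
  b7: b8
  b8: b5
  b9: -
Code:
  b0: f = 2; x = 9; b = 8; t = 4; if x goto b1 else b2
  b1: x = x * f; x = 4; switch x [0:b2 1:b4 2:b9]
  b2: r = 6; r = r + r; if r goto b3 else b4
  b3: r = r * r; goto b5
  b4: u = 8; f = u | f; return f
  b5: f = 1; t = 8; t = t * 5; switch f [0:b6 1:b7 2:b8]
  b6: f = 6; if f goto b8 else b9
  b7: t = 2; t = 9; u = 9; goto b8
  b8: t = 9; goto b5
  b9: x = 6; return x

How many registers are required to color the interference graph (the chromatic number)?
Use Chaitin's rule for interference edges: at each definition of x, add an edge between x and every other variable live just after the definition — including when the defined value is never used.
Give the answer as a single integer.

Answer: 3

Derivation:
def/use:
  b0: def={b,f,t,x} ue=∅
  b1: def={x} ue={f,x}
  b2: def={r} ue=∅
  b3: def={r} ue={r}
  b4: def={f,u} ue={f}
  b5: def={f,t} ue=∅
  b6: def={f} ue=∅
  b7: def={t,u} ue=∅
  b8: def={t} ue=∅
  b9: def={x} ue=∅

Live sets:
  b0: in=∅ out={f,x}
  b1: in={f,x} out={f}
  b2: in={f} out={f,r}
  b3: in={r} out=∅
  b4: in={f} out=∅
  b5: in=∅ out=∅
  b6: in=∅ out=∅
  b7: in=∅ out=∅
  b8: in=∅ out=∅
  b9: in=∅ out=∅

Interfere edges:
  b: {f,x}
  f: {b,r,t,u,x}
  r: {f}
  t: {f,x}
  u: {f}
  x: {b,f,t}

Registers:
  lower bound: {b,f,x} mutually conflict ⇒ χ ≥ 3
  assign b→c2 f→c0 r→c1 t→c2 u→c1 x→c1 — no edge inside a register ⇒ χ ≤ 3
  χ = 3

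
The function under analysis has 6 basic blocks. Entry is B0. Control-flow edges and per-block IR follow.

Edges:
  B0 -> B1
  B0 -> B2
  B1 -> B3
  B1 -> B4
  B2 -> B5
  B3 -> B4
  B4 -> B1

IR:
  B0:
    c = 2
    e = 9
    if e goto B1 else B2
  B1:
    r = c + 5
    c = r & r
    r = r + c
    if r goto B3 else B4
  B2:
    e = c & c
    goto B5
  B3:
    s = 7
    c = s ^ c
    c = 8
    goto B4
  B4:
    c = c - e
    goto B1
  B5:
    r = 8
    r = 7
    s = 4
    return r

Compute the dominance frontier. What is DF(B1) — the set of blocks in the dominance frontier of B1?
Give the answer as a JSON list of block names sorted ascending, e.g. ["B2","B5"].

idom tree: B1←B0 B2←B0 B3←B1 B4←B1 B5←B2
Join-block Dom:
  B1: preds {B0,B4}: {B0} ∩ {B0,B1,B4} = {B0}; idom=B0
  B4: preds {B1,B3}: {B0,B1} ∩ {B0,B1,B3} = {B0,B1}; idom=B1

DF derivation:
  join B1 pred B0: · stop@B0
  join B1 pred B4: B4→B1 stop@B0
  join B4 pred B1: · stop@B1
  join B4 pred B3: B3 stop@B1
  DF(B0)=∅
  DF(B1)={B1}
  DF(B2)=∅
  DF(B3)={B4}
  DF(B4)={B1}
  DF(B5)=∅

DF(B1) = ["B1"]

Answer: ["B1"]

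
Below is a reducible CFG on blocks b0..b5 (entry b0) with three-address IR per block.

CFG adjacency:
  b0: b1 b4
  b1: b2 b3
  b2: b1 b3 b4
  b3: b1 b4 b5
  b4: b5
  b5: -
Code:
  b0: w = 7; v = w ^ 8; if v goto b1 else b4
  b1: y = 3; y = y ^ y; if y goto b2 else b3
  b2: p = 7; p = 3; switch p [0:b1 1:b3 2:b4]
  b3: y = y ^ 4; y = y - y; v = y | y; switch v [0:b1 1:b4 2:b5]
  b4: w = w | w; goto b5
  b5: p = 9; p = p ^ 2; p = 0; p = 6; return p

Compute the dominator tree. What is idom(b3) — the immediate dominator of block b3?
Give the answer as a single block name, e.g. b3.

Answer: b1

Derivation:
idom tree: b1←b0 b2←b1 b3←b1 b4←b0 b5←b0
Dom at joins:
  b1: preds {b0,b2,b3}: {b0} ∩ {b0,b1,b2} ∩ {b0,b1,b3} = {b0}; idom=b0
  b3: preds {b1,b2}: {b0,b1} ∩ {b0,b1,b2} = {b0,b1}; idom=b1
  b4: preds {b0,b2,b3}: {b0} ∩ {b0,b1,b2} ∩ {b0,b1,b3} = {b0}; idom=b0
  b5: preds {b3,b4}: {b0,b1,b3} ∩ {b0,b4} = {b0}; idom=b0

idom(b3) = b1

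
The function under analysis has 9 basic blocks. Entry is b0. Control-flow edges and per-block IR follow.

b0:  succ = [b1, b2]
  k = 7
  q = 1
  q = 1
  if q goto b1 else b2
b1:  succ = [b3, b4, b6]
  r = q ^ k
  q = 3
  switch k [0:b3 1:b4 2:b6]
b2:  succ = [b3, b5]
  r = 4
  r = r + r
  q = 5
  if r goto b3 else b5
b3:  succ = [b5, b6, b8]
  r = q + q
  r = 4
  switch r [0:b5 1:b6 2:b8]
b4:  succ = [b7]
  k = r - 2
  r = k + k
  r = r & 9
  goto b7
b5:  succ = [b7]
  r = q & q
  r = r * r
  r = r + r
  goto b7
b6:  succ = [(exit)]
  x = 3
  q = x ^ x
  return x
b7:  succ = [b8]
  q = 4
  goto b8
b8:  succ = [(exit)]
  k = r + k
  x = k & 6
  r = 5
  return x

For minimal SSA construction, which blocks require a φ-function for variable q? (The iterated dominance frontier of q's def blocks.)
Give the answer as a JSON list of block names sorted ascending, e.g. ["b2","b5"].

idom tree: b1←b0 b2←b0 b3←b0 b4←b1 b5←b0 b6←b0 b7←b0 b8←b0
Join-block Dom:
  b3: preds {b1,b2}: {b0,b1} ∩ {b0,b2} = {b0}; idom=b0
  b5: preds {b2,b3}: {b0,b2} ∩ {b0,b3} = {b0}; idom=b0
  b6: preds {b1,b3}: {b0,b1} ∩ {b0,b3} = {b0}; idom=b0
  b7: preds {b4,b5}: {b0,b1,b4} ∩ {b0,b5} = {b0}; idom=b0
  b8: preds {b3,b7}: {b0,b3} ∩ {b0,b7} = {b0}; idom=b0

DF derivation:
  b3←b1: walk b1 to b0
  b3←b2: walk b2 to b0
  b5←b2: walk b2 to b0
  b5←b3: walk b3 to b0
  b6←b1: walk b1 to b0
  b6←b3: walk b3 to b0
  b7←b4: walk b4→b1 to b0
  b7←b5: walk b5 to b0
  b8←b3: walk b3 to b0
  b8←b7: walk b7 to b0
  DF(b0)=∅
  DF(b1)={b3,b6,b7}
  DF(b2)={b3,b5}
  DF(b3)={b5,b6,b8}
  DF(b4)={b7}
  DF(b5)={b7}
  DF(b6)=∅
  DF(b7)={b8}
  DF(b8)=∅

φ for q: defs {b0,b1,b2,b6,b7}
  DF⁺ = {b3,b5,b6,b7,b8}

Answer: ["b3", "b5", "b6", "b7", "b8"]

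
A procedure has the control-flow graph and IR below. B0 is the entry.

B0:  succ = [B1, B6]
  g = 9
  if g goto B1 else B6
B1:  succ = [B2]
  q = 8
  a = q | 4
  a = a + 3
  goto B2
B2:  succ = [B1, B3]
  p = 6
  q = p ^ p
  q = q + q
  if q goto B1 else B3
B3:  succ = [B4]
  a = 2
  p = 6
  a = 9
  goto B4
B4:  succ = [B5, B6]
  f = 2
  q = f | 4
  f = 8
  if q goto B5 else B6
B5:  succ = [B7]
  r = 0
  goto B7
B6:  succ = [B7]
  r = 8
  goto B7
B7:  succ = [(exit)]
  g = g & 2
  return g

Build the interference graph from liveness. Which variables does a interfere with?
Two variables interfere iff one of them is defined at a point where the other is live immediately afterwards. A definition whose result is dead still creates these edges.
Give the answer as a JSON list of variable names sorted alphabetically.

Answer: ["g"]

Derivation:
def/use:
  B0: {g} / ∅
  B1: {a,q} / ∅
  B2: {p,q} / ∅
  B3: {a,p} / ∅
  B4: {f,q} / ∅
  B5: {r} / ∅
  B6: {r} / ∅
  B7: {g} / {g}

Live sets:
  B0: in=∅ out={g}
  B1: in={g} out={g}
  B2: in={g} out={g}
  B3: in={g} out={g}
  B4: in={g} out={g}
  B5: in={g} out={g}
  B6: in={g} out={g}
  B7: in={g} out=∅

Interference:
  a: {g}
  f: {g,q}
  g: {a,f,p,q,r}
  p: {g}
  q: {f,g}
  r: {g}

N(a) = ["g"]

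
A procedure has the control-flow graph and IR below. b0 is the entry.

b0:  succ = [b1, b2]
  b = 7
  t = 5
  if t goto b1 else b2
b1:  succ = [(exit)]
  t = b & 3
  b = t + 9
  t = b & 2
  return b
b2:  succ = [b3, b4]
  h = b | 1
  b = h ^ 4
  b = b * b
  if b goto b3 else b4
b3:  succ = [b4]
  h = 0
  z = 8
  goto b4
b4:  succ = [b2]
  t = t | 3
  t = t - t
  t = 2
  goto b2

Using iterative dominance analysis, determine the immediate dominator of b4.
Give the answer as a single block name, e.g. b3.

idom tree: b1←b0 b2←b0 b3←b2 b4←b2
Join-block Dom:
  b2: preds {b0,b4}: {b0} ∩ {b0,b2,b4} = {b0}; idom=b0
  b4: preds {b2,b3}: {b0,b2} ∩ {b0,b2,b3} = {b0,b2}; idom=b2

idom(b4) = b2

Answer: b2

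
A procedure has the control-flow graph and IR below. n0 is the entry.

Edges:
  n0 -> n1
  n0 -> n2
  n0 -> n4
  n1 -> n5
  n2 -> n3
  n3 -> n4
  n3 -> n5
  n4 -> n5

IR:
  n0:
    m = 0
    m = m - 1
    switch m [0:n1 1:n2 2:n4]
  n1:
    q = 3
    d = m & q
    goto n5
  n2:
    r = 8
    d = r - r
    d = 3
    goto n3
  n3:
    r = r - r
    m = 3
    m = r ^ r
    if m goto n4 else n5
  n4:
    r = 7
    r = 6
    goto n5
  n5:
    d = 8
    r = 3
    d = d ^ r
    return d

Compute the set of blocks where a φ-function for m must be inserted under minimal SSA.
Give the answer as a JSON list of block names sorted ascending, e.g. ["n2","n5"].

idom tree: n1←n0 n2←n0 n3←n2 n4←n0 n5←n0
Dom at joins:
  n4: preds {n0,n3}: {n0} ∩ {n0,n2,n3} = {n0}; idom=n0
  n5: preds {n1,n3,n4}: {n0,n1} ∩ {n0,n2,n3} ∩ {n0,n4} = {n0}; idom=n0

DF walk-up:
  n4←n0: walk · to n0
  n4←n3: walk n3→n2 to n0
  n5←n1: walk n1 to n0
  n5←n3: walk n3→n2 to n0
  n5←n4: walk n4 to n0
  n0: DF=∅
  n1: DF={n5}
  n2: DF={n4,n5}
  n3: DF={n4,n5}
  n4: DF={n5}
  n5: DF=∅

φ for m: defs {n0,n3}
  DF⁺ = {n4,n5}

Answer: ["n4", "n5"]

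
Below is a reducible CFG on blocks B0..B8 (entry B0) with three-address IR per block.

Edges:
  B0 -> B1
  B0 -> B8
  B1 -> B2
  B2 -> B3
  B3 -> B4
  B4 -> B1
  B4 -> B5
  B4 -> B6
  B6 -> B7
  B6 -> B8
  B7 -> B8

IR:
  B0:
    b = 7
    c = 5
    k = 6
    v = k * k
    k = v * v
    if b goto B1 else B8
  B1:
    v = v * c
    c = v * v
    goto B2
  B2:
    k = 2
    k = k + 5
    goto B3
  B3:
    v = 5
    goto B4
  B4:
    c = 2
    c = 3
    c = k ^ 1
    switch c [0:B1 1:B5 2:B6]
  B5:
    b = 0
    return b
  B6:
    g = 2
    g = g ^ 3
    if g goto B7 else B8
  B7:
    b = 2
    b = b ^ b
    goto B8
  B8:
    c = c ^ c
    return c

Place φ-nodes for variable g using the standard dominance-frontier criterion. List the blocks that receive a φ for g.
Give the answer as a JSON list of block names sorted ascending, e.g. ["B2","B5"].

Answer: ["B8"]

Analysis:
idom tree: B1←B0 B2←B1 B3←B2 B4←B3 B5←B4 B6←B4 B7←B6 B8←B0
Join-block Dom:
  B1: preds {B0,B4}: {B0} ∩ {B0,B1,B2,B3,B4} = {B0}; idom=B0
  B8: preds {B0,B6,B7}: {B0} ∩ {B0,B1,B2,B3,B4,B6} ∩ {B0,B1,B2,B3,B4,B6,B7} = {B0}; idom=B0

Frontier:
  B1←B0: walk · to B0
  B1←B4: walk B4→B3→B2→B1 to B0
  B8←B0: walk · to B0
  B8←B6: walk B6→B4→B3→B2→B1 to B0
  B8←B7: walk B7→B6→B4→B3→B2→B1 to B0
  B0: DF=∅
  B1: DF={B1,B8}
  B2: DF={B1,B8}
  B3: DF={B1,B8}
  B4: DF={B1,B8}
  B5: DF=∅
  B6: DF={B8}
  B7: DF={B8}
  B8: DF=∅

φ for g: defs {B6}
  DF⁺ = {B8}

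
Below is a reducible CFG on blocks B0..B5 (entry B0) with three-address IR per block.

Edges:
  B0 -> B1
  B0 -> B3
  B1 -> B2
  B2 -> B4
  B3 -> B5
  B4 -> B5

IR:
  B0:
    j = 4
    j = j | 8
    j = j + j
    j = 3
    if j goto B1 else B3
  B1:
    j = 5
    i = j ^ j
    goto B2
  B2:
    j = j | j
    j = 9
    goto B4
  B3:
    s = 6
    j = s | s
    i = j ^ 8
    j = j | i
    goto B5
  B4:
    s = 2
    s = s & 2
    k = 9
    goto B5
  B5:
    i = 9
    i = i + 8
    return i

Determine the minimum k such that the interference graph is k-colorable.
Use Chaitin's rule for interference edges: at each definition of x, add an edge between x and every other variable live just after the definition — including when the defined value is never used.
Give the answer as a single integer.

Answer: 2

Derivation:
Block summaries:
  B0 def {j} use ∅
  B1 def {i,j} use ∅
  B2 def {j} use {j}
  B3 def {i,j,s} use ∅
  B4 def {k,s} use ∅
  B5 def {i} use ∅

Backward fixpoint:
  B0: in=∅ out=∅
  B1: in=∅ out={j}
  B2: in={j} out=∅
  B3: in=∅ out=∅
  B4: in=∅ out=∅
  B5: in=∅ out=∅

Interference:
  i: {j}
  j: {i}
  k: ∅
  s: ∅

Chromatic number:
  lower bound: {i,j} mutually conflict ⇒ χ ≥ 2
  2-colouring: c0={i,k,s}  c1={j}
  χ = 2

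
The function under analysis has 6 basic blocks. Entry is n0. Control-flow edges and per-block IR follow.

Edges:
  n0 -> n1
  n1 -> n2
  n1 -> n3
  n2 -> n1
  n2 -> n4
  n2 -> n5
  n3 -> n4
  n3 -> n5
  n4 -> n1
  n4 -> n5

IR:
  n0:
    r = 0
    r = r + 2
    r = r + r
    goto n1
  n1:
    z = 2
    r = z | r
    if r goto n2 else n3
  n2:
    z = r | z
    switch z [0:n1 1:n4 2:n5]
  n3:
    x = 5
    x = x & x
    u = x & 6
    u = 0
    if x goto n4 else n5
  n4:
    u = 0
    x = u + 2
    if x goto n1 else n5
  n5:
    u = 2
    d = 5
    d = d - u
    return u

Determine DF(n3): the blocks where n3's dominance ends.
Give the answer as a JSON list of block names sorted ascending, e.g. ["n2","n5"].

idom tree: n1←n0 n2←n1 n3←n1 n4←n1 n5←n1
Dom at joins:
  n1: preds {n0,n2,n4}: {n0} ∩ {n0,n1,n2} ∩ {n0,n1,n4} = {n0}; idom=n0
  n4: preds {n2,n3}: {n0,n1,n2} ∩ {n0,n1,n3} = {n0,n1}; idom=n1
  n5: preds {n2,n3,n4}: {n0,n1,n2} ∩ {n0,n1,n3} ∩ {n0,n1,n4} = {n0,n1}; idom=n1

Frontier:
  join n1 pred n0: · stop@n0
  join n1 pred n2: n2→n1 stop@n0
  join n1 pred n4: n4→n1 stop@n0
  join n4 pred n2: n2 stop@n1
  join n4 pred n3: n3 stop@n1
  join n5 pred n2: n2 stop@n1
  join n5 pred n3: n3 stop@n1
  join n5 pred n4: n4 stop@n1
  DF(n0)=∅
  DF(n1)={n1}
  DF(n2)={n1,n4,n5}
  DF(n3)={n4,n5}
  DF(n4)={n1,n5}
  DF(n5)=∅

DF(n3) = ["n4", "n5"]

Answer: ["n4", "n5"]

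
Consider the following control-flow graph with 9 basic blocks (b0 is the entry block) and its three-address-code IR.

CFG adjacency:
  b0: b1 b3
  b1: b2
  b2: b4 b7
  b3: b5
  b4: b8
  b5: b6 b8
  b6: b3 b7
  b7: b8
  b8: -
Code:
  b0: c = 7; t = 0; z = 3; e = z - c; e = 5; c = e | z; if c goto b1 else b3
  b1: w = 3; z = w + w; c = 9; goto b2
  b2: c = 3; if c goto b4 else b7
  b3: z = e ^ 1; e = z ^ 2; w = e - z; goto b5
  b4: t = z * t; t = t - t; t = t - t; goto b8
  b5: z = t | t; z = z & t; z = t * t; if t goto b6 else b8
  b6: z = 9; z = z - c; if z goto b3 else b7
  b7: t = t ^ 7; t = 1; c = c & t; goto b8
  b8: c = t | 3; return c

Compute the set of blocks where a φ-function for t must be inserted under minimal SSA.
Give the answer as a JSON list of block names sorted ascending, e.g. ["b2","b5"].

idom tree: b1←b0 b2←b1 b3←b0 b4←b2 b5←b3 b6←b5 b7←b0 b8←b0
Dom∩ at merges:
  b3: preds {b0,b6}: {b0} ∩ {b0,b3,b5,b6} = {b0}; idom=b0
  b7: preds {b2,b6}: {b0,b1,b2} ∩ {b0,b3,b5,b6} = {b0}; idom=b0
  b8: preds {b4,b5,b7}: {b0,b1,b2,b4} ∩ {b0,b3,b5} ∩ {b0,b7} = {b0}; idom=b0

DF derivation:
  b3←b0: walk · to b0
  b3←b6: walk b6→b5→b3 to b0
  b7←b2: walk b2→b1 to b0
  b7←b6: walk b6→b5→b3 to b0
  b8←b4: walk b4→b2→b1 to b0
  b8←b5: walk b5→b3 to b0
  b8←b7: walk b7 to b0
  b0 → ∅
  b1 → {b7,b8}
  b2 → {b7,b8}
  b3 → {b3,b7,b8}
  b4 → {b8}
  b5 → {b3,b7,b8}
  b6 → {b3,b7}
  b7 → {b8}
  b8 → ∅

φ for t: defs {b0,b4,b7}
  DF⁺ = {b8}

Answer: ["b8"]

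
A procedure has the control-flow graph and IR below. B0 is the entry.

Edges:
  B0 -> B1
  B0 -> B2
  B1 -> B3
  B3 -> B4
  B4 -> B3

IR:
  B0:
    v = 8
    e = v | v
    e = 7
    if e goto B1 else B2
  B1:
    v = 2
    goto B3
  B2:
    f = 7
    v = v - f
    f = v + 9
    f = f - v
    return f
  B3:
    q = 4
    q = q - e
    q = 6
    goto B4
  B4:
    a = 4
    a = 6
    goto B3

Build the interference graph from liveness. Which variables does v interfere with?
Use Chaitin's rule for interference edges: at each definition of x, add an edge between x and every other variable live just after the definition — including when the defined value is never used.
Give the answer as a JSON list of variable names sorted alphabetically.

def/use:
  B0: {e,v} / ∅
  B1: {v} / ∅
  B2: {f,v} / {v}
  B3: {q} / {e}
  B4: {a} / ∅

Liveness:
  B0: in=∅ out={e,v}
  B1: in={e} out={e}
  B2: in={v} out=∅
  B3: in={e} out={e}
  B4: in={e} out={e}

Conflict graph:
  a — {e}
  e — {a,q,v}
  f — {v}
  q — {e}
  v — {e,f}

N(v) = ["e", "f"]

Answer: ["e", "f"]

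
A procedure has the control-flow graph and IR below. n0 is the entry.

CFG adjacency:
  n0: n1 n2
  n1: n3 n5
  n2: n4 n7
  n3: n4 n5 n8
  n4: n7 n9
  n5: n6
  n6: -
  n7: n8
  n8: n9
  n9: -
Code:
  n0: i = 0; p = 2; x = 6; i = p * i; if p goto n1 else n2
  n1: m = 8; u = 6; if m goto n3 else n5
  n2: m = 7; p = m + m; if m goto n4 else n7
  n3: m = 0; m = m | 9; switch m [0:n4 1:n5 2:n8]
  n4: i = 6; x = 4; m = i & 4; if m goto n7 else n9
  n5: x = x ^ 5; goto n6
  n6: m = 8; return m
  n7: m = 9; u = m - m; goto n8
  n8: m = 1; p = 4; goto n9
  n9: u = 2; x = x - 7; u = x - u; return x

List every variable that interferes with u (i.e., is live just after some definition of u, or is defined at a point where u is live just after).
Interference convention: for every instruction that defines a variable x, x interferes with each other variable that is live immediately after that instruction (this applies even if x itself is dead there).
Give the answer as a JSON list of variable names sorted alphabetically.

Answer: ["m", "x"]

Working:
Per-block:
  n0 def {i,p,x} use ∅
  n1 def {m,u} use ∅
  n2 def {m,p} use ∅
  n3 def {m} use ∅
  n4 def {i,m,x} use ∅
  n5 def {x} use {x}
  n6 def {m} use ∅
  n7 def {m,u} use ∅
  n8 def {m,p} use ∅
  n9 def {u,x} use {x}

Live sets:
  live n0: ∅→{x}
  live n1: {x}→{x}
  live n2: {x}→{x}
  live n3: {x}→{x}
  live n4: ∅→{x}
  live n5: {x}→∅
  live n6: ∅→∅
  live n7: {x}→{x}
  live n8: {x}→{x}
  live n9: {x}→∅

Conflict graph:
  i: {p,x}
  m: {p,u,x}
  p: {i,m,x}
  u: {m,x}
  x: {i,m,p,u}

N(u) = ["m", "x"]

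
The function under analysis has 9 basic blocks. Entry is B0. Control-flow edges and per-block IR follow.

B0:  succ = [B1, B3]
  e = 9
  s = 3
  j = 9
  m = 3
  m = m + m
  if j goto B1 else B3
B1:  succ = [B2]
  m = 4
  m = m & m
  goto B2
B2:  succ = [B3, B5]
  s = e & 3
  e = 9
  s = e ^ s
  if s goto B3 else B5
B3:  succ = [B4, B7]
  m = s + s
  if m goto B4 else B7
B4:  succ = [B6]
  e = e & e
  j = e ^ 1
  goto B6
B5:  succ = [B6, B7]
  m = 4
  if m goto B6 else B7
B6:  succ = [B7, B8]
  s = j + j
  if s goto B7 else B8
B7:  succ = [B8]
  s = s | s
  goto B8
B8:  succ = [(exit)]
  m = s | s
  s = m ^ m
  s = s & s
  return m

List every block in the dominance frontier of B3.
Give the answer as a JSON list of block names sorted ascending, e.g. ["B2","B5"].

Answer: ["B6", "B7"]

Analysis:
idom tree: B1←B0 B2←B1 B3←B0 B4←B3 B5←B2 B6←B0 B7←B0 B8←B0
Dom at joins:
  B3: preds {B0,B2}: {B0} ∩ {B0,B1,B2} = {B0}; idom=B0
  B6: preds {B4,B5}: {B0,B3,B4} ∩ {B0,B1,B2,B5} = {B0}; idom=B0
  B7: preds {B3,B5,B6}: {B0,B3} ∩ {B0,B1,B2,B5} ∩ {B0,B6} = {B0}; idom=B0
  B8: preds {B6,B7}: {B0,B6} ∩ {B0,B7} = {B0}; idom=B0

Frontier:
  B3←B0: walk · to B0
  B3←B2: walk B2→B1 to B0
  B6←B4: walk B4→B3 to B0
  B6←B5: walk B5→B2→B1 to B0
  B7←B3: walk B3 to B0
  B7←B5: walk B5→B2→B1 to B0
  B7←B6: walk B6 to B0
  B8←B6: walk B6 to B0
  B8←B7: walk B7 to B0
  DF(B0)=∅
  DF(B1)={B3,B6,B7}
  DF(B2)={B3,B6,B7}
  DF(B3)={B6,B7}
  DF(B4)={B6}
  DF(B5)={B6,B7}
  DF(B6)={B7,B8}
  DF(B7)={B8}
  DF(B8)=∅

DF(B3) = ["B6", "B7"]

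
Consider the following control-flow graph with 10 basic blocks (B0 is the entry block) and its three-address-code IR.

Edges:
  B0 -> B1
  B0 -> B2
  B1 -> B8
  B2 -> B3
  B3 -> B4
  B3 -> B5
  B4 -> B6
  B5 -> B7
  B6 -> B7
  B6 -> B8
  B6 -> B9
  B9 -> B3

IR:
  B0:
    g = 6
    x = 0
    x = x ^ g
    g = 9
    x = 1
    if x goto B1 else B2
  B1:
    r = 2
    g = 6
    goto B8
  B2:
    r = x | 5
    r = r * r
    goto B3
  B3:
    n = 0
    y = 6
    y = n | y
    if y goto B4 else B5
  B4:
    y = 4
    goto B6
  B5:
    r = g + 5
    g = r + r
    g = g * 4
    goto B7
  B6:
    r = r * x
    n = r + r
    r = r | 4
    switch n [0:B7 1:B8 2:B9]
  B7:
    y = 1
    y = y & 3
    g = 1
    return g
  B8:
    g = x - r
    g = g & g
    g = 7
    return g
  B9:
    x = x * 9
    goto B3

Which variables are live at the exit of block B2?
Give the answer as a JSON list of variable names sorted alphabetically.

Per-block:
  B0: def={g,x} ue=∅
  B1: def={g,r} ue=∅
  B2: def={r} ue={x}
  B3: def={n,y} ue=∅
  B4: def={y} ue=∅
  B5: def={g,r} ue={g}
  B6: def={n,r} ue={r,x}
  B7: def={g,y} ue=∅
  B8: def={g} ue={r,x}
  B9: def={x} ue={x}

Backward fixpoint:
  live B0: ∅→{g,x}
  live B1: {x}→{r,x}
  live B2: {g,x}→{g,r,x}
  live B3: {g,r,x}→{g,r,x}
  live B4: {g,r,x}→{g,r,x}
  live B5: {g}→∅
  live B6: {g,r,x}→{g,r,x}
  live B7: ∅→∅
  live B8: {r,x}→∅
  live B9: {g,r,x}→{g,r,x}

live-out(B2) = ["g", "r", "x"]

Answer: ["g", "r", "x"]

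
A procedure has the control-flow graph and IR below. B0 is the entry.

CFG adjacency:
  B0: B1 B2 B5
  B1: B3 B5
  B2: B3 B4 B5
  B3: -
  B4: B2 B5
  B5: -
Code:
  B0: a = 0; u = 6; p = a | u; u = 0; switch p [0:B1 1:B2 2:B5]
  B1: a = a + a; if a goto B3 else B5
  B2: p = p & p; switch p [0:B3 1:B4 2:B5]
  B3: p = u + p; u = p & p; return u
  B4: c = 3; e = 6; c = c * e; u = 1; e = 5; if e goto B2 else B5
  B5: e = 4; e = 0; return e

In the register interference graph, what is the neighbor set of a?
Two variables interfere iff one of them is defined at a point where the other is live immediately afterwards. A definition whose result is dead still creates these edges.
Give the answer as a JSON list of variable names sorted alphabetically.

Answer: ["p", "u"]

Analysis:
Block summaries:
  B0: {a,p,u} / ∅
  B1: {a} / {a}
  B2: {p} / {p}
  B3: {p,u} / {p,u}
  B4: {c,e,u} / ∅
  B5: {e} / ∅

Live sets:
  B0: in=∅ out={a,p,u}
  B1: in={a,p,u} out={p,u}
  B2: in={p,u} out={p,u}
  B3: in={p,u} out=∅
  B4: in={p} out={p,u}
  B5: in=∅ out=∅

Interference:
  a — {p,u}
  c — {e,p}
  e — {c,p,u}
  p — {a,c,e,u}
  u — {a,e,p}

N(a) = ["p", "u"]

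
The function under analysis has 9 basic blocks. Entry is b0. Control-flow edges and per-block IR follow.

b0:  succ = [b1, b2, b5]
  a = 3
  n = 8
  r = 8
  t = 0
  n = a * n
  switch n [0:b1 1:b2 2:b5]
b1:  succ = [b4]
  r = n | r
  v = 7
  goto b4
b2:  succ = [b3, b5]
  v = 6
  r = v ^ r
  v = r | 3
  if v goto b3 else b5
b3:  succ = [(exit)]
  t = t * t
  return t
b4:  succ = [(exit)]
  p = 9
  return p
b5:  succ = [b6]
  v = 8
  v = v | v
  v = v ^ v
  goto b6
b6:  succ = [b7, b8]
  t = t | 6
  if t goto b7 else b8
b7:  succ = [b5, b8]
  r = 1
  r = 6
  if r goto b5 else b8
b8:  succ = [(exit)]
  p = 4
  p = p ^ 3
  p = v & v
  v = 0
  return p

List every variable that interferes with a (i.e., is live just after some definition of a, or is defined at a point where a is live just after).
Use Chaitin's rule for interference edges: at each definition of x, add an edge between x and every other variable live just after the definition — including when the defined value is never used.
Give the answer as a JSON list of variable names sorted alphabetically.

Answer: ["n", "r", "t"]

Derivation:
def/use:
  b0 def {a,n,r,t} use ∅
  b1 def {r,v} use {n,r}
  b2 def {r,v} use {r}
  b3 def {t} use {t}
  b4 def {p} use ∅
  b5 def {v} use ∅
  b6 def {t} use {t}
  b7 def {r} use ∅
  b8 def {p,v} use {v}

Live sets:
  b0 li=∅ lo={n,r,t}
  b1 li={n,r} lo=∅
  b2 li={r,t} lo={t}
  b3 li={t} lo=∅
  b4 li=∅ lo=∅
  b5 li={t} lo={t,v}
  b6 li={t,v} lo={t,v}
  b7 li={t,v} lo={t,v}
  b8 li={v} lo=∅

Interfere edges:
  a — {n,r,t}
  n — {a,r,t}
  p — {v}
  r — {a,n,t,v}
  t — {a,n,r,v}
  v — {p,r,t}

N(a) = ["n", "r", "t"]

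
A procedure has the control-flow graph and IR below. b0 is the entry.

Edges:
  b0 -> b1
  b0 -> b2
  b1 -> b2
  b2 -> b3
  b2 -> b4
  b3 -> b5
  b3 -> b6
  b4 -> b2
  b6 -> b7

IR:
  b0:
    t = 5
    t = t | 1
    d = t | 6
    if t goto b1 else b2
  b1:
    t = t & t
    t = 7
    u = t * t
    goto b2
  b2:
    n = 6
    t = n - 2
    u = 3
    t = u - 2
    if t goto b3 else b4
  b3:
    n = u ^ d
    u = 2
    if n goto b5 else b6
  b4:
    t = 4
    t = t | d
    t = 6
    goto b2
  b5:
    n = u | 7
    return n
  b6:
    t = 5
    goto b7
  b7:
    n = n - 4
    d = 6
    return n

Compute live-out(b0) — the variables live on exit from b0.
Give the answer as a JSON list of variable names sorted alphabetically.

Answer: ["d", "t"]

Derivation:
Per-block:
  b0: {d,t} / ∅
  b1: {t,u} / {t}
  b2: {n,t,u} / ∅
  b3: {n,u} / {d,u}
  b4: {t} / {d}
  b5: {n} / {u}
  b6: {t} / ∅
  b7: {d,n} / {n}

Liveness:
  live b0: ∅→{d,t}
  live b1: {d,t}→{d}
  live b2: {d}→{d,u}
  live b3: {d,u}→{n,u}
  live b4: {d}→{d}
  live b5: {u}→∅
  live b6: {n}→{n}
  live b7: {n}→∅

live-out(b0) = ["d", "t"]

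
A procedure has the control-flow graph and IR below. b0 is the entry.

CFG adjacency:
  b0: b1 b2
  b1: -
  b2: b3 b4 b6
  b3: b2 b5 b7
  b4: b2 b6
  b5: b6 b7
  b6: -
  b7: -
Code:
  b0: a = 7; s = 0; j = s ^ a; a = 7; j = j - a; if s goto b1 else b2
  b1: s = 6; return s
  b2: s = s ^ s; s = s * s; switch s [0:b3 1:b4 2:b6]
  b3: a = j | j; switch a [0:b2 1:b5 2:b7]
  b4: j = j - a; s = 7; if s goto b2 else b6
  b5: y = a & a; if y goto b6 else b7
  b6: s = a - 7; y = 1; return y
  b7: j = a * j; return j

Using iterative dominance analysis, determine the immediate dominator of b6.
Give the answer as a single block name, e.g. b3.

Answer: b2

Analysis:
idom tree: b1←b0 b2←b0 b3←b2 b4←b2 b5←b3 b6←b2 b7←b3
Dom at joins:
  b2: preds {b0,b3,b4}: {b0} ∩ {b0,b2,b3} ∩ {b0,b2,b4} = {b0}; idom=b0
  b6: preds {b2,b4,b5}: {b0,b2} ∩ {b0,b2,b4} ∩ {b0,b2,b3,b5} = {b0,b2}; idom=b2
  b7: preds {b3,b5}: {b0,b2,b3} ∩ {b0,b2,b3,b5} = {b0,b2,b3}; idom=b3

idom(b6) = b2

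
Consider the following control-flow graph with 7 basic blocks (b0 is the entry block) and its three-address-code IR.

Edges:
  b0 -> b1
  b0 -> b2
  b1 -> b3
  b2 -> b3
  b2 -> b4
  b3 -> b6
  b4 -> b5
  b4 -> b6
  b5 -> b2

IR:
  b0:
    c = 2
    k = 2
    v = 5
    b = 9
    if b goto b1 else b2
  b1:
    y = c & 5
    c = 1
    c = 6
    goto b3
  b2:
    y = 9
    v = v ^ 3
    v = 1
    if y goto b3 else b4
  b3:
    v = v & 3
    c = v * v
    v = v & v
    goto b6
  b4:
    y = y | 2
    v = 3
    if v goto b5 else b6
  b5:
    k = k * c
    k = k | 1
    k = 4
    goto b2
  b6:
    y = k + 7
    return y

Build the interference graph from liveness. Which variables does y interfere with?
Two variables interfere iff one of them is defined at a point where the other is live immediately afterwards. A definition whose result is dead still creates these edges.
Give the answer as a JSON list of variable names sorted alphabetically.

Answer: ["c", "k", "v"]

Derivation:
Block summaries:
  b0: def={b,c,k,v} ue=∅
  b1: def={c,y} ue={c}
  b2: def={v,y} ue={v}
  b3: def={c,v} ue={v}
  b4: def={v,y} ue={y}
  b5: def={k} ue={c,k}
  b6: def={y} ue={k}

Live sets:
  b0: in=∅ out={c,k,v}
  b1: in={c,k,v} out={k,v}
  b2: in={c,k,v} out={c,k,v,y}
  b3: in={k,v} out={k}
  b4: in={c,k,y} out={c,k,v}
  b5: in={c,k,v} out={c,k,v}
  b6: in={k} out=∅

Interference:
  b↔{c,k,v}
  c↔{b,k,v,y}
  k↔{b,c,v,y}
  v↔{b,c,k,y}
  y↔{c,k,v}

N(y) = ["c", "k", "v"]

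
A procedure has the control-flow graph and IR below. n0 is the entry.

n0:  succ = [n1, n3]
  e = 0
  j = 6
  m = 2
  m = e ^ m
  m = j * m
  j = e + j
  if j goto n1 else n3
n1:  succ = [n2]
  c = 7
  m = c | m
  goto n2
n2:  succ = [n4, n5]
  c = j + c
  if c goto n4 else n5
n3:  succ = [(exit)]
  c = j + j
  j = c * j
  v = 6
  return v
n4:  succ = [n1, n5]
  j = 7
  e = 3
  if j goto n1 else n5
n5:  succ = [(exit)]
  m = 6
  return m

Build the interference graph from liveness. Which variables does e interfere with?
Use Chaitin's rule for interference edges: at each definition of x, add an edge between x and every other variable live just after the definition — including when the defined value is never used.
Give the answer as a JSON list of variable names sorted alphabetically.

Answer: ["j", "m"]

Analysis:
Per-block:
  n0: {e,j,m} / ∅
  n1: {c,m} / {m}
  n2: {c} / {c,j}
  n3: {c,j,v} / {j}
  n4: {e,j} / ∅
  n5: {m} / ∅

Live sets:
  n0 li=∅ lo={j,m}
  n1 li={j,m} lo={c,j,m}
  n2 li={c,j,m} lo={m}
  n3 li={j} lo=∅
  n4 li={m} lo={j,m}
  n5 li=∅ lo=∅

Interfere edges:
  c: {j,m}
  e: {j,m}
  j: {c,e,m}
  m: {c,e,j}
  v: ∅

N(e) = ["j", "m"]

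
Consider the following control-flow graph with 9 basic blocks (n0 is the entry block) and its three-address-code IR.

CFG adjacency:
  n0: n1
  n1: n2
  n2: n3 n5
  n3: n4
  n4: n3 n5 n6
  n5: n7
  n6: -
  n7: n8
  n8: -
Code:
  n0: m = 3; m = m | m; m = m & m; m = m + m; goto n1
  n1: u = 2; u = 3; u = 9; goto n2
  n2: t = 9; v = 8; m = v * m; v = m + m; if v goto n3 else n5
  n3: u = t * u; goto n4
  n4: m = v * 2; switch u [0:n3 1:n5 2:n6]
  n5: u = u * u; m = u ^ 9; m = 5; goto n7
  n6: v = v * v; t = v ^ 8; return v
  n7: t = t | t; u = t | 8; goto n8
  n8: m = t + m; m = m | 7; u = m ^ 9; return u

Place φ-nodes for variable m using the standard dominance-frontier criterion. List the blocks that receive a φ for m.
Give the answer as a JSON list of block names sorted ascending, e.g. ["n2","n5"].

idom tree: n1←n0 n2←n1 n3←n2 n4←n3 n5←n2 n6←n4 n7←n5 n8←n7
Dom∩ at merges:
  n3: preds {n2,n4}: {n0,n1,n2} ∩ {n0,n1,n2,n3,n4} = {n0,n1,n2}; idom=n2
  n5: preds {n2,n4}: {n0,n1,n2} ∩ {n0,n1,n2,n3,n4} = {n0,n1,n2}; idom=n2

DF walk-up:
  n3←n2: walk · to n2
  n3←n4: walk n4→n3 to n2
  n5←n2: walk · to n2
  n5←n4: walk n4→n3 to n2
  DF(n0)=∅
  DF(n1)=∅
  DF(n2)=∅
  DF(n3)={n3,n5}
  DF(n4)={n3,n5}
  DF(n5)=∅
  DF(n6)=∅
  DF(n7)=∅
  DF(n8)=∅

φ for m: defs {n0,n2,n4,n5,n8}
  DF⁺ = {n3,n5}

Answer: ["n3", "n5"]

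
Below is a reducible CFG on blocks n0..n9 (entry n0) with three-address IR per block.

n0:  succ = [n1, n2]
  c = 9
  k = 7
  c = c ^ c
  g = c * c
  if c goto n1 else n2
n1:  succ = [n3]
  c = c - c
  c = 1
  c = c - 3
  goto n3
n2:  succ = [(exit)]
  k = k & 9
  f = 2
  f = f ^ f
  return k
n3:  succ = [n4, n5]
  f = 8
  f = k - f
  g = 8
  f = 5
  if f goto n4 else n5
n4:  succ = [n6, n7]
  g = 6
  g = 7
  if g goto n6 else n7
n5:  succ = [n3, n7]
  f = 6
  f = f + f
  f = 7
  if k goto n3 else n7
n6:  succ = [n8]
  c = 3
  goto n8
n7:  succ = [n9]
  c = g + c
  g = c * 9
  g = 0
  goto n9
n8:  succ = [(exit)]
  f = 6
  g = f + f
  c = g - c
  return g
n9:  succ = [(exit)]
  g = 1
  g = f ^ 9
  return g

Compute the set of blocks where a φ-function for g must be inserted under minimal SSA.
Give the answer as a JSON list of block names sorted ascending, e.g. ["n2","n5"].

idom tree: n1←n0 n2←n0 n3←n1 n4←n3 n5←n3 n6←n4 n7←n3 n8←n6 n9←n7
Join-block Dom:
  n3: preds {n1,n5}: {n0,n1} ∩ {n0,n1,n3,n5} = {n0,n1}; idom=n1
  n7: preds {n4,n5}: {n0,n1,n3,n4} ∩ {n0,n1,n3,n5} = {n0,n1,n3}; idom=n3

DF derivation:
  join n3 pred n1: · stop@n1
  join n3 pred n5: n5→n3 stop@n1
  join n7 pred n4: n4 stop@n3
  join n7 pred n5: n5 stop@n3
  n0 → ∅
  n1 → ∅
  n2 → ∅
  n3 → {n3}
  n4 → {n7}
  n5 → {n3,n7}
  n6 → ∅
  n7 → ∅
  n8 → ∅
  n9 → ∅

φ for g: defs {n0,n3,n4,n7,n8,n9}
  DF⁺ = {n3,n7}

Answer: ["n3", "n7"]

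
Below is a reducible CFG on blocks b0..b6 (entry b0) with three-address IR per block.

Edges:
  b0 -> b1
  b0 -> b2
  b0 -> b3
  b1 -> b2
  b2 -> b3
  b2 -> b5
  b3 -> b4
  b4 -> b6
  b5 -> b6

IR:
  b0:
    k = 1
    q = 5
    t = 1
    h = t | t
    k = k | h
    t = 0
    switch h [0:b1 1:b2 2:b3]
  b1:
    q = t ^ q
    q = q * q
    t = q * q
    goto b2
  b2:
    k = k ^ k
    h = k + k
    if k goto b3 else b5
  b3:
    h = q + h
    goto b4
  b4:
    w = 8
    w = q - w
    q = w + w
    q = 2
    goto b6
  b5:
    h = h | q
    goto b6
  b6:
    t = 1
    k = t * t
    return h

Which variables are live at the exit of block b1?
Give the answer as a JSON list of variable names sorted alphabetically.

Answer: ["k", "q"]

Derivation:
Block summaries:
  b0: {h,k,q,t} / ∅
  b1: {q,t} / {q,t}
  b2: {h,k} / {k}
  b3: {h} / {h,q}
  b4: {q,w} / {q}
  b5: {h} / {h,q}
  b6: {k,t} / {h}

Liveness:
  b0: in=∅ out={h,k,q,t}
  b1: in={k,q,t} out={k,q}
  b2: in={k,q} out={h,q}
  b3: in={h,q} out={h,q}
  b4: in={h,q} out={h}
  b5: in={h,q} out={h}
  b6: in={h} out=∅

live-out(b1) = ["k", "q"]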